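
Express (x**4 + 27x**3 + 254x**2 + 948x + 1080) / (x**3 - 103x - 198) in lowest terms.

(x**2 + 16x + 60)/(x - 11)

By polynomial division,
  x**4 + 27x**3 + 254x**2 + 948x + 1080 = (x + 27)(x**3 - 103x - 198) + (357x**2 + 3927x + 6426)
  x**3 - 103x - 198 = ((1/357)x - 11/357)(357x**2 + 3927x + 6426) + (0)
Last nonzero remainder: 357x**2 + 3927x + 6426. Dividing through by 357 gives the monic gcd x**2 + 11x + 18.
Cancel x**2 + 11x + 18 from numerator and denominator to get the reduced form.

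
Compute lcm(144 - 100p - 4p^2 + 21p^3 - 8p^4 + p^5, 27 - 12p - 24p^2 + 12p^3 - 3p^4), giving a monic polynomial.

Euclidean algorithm in ℚ[p]:
  p^5 - 8p^4 + 21p^3 - 4p^2 - 100p + 144 = (-(1/3)p + 4/3)(-3p^4 + 12p^3 - 24p^2 - 12p + 27) + (-3p^3 + 24p^2 - 75p + 108)
  -3p^4 + 12p^3 - 24p^2 - 12p + 27 = (p + 4)(-3p^3 + 24p^2 - 75p + 108) + (-45p^2 + 180p - 405)
  -3p^3 + 24p^2 - 75p + 108 = ((1/15)p - 4/15)(-45p^2 + 180p - 405) + (0)
Last nonzero remainder: -45p^2 + 180p - 405. Dividing through by -45 gives the monic gcd p^2 - 4p + 9.
Then lcm(f, g) = f·g / gcd(f, g); expanding and making the result monic gives the answer.

-144 + 100p + 148p^2 - 121p^3 + 4p^4 + 20p^5 - 8p^6 + p^7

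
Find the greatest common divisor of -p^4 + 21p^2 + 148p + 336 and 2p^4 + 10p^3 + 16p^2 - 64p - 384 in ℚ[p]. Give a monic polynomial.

p^2 + 4p + 16

Euclidean algorithm in ℚ[p]:
  -p^4 + 21p^2 + 148p + 336 = (-1/2)(2p^4 + 10p^3 + 16p^2 - 64p - 384) + (5p^3 + 29p^2 + 116p + 144)
  2p^4 + 10p^3 + 16p^2 - 64p - 384 = ((2/5)p - 8/25)(5p^3 + 29p^2 + 116p + 144) + (-(528/25)p^2 - (2112/25)p - 8448/25)
  5p^3 + 29p^2 + 116p + 144 = (-(125/528)p - 75/176)(-(528/25)p^2 - (2112/25)p - 8448/25) + (0)
Last nonzero remainder: -(528/25)p^2 - (2112/25)p - 8448/25. Dividing through by -528/25 gives the monic gcd p^2 + 4p + 16.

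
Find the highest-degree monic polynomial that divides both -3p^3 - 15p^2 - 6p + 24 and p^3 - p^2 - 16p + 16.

p^2 + 3p - 4

Euclidean algorithm in ℚ[p]:
  -3p^3 - 15p^2 - 6p + 24 = (-3)(p^3 - p^2 - 16p + 16) + (-18p^2 - 54p + 72)
  p^3 - p^2 - 16p + 16 = (-(1/18)p + 2/9)(-18p^2 - 54p + 72) + (0)
Last nonzero remainder: -18p^2 - 54p + 72. Dividing through by -18 gives the monic gcd p^2 + 3p - 4.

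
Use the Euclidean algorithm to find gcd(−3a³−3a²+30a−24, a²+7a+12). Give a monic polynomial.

a+4

By polynomial division,
  −3a³−3a²+30a−24 = (−3a+18)(a²+7a+12) + (−60a−240)
  a²+7a+12 = (−(1/60)a−1/20)(−60a−240) + (0)
Last nonzero remainder: −60a−240. Dividing through by −60 gives the monic gcd a+4.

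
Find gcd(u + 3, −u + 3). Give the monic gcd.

1

Euclidean algorithm in ℚ[u]:
  u + 3 = (−1)(−u + 3) + (6)
  −u + 3 = (−(1/6)u + 1/2)(6) + (0)
The last nonzero remainder is the constant 6, so the polynomials are coprime and gcd = 1.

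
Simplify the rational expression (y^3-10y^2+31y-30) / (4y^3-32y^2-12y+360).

(y^2-5y+6)/(4y^2-12y-72)

Repeated division with remainder:
  y^3-10y^2+31y-30 = (1/4)(4y^3-32y^2-12y+360) + (-2y^2+34y-120)
  4y^3-32y^2-12y+360 = (-2y-18)(-2y^2+34y-120) + (360y-1800)
  -2y^2+34y-120 = (-(1/180)y+1/15)(360y-1800) + (0)
Last nonzero remainder: 360y-1800. Dividing through by 360 gives the monic gcd y-5.
Cancel y-5 from numerator and denominator to get the reduced form.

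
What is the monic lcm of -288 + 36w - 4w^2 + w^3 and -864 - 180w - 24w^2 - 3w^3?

Apply the Euclidean algorithm:
  w^3 - 4w^2 + 36w - 288 = (-1/3)(-3w^3 - 24w^2 - 180w - 864) + (-12w^2 - 24w - 576)
  -3w^3 - 24w^2 - 180w - 864 = ((1/4)w + 3/2)(-12w^2 - 24w - 576) + (0)
Last nonzero remainder: -12w^2 - 24w - 576. Dividing through by -12 gives the monic gcd w^2 + 2w + 48.
Then lcm(f, g) = f·g / gcd(f, g); expanding and making the result monic gives the answer.

-1728 - 72w + 12w^2 + 2w^3 + w^4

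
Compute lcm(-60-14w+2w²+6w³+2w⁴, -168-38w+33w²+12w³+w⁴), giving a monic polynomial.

-840-526w-79w²+88w³+62w⁴+14w⁵+w⁶

Euclidean algorithm in ℚ[w]:
  2w⁴+6w³+2w²-14w-60 = (2)(w⁴+12w³+33w²-38w-168) + (-18w³-64w²+62w+276)
  w⁴+12w³+33w²-38w-168 = (-(1/18)w-38/81)(-18w³-64w²+62w+276) + ((520/81)w²+(520/81)w-1040/27)
  -18w³-64w²+62w+276 = (-(729/260)w-1863/260)((520/81)w²+(520/81)w-1040/27) + (0)
Last nonzero remainder: (520/81)w²+(520/81)w-1040/27. Dividing through by 520/81 gives the monic gcd w²+w-6.
Then lcm(f, g) = f·g / gcd(f, g); expanding and making the result monic gives the answer.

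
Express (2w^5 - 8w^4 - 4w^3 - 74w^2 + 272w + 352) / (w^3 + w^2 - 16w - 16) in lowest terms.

By polynomial division,
  2w^5 - 8w^4 - 4w^3 - 74w^2 + 272w + 352 = (2w^2 - 10w + 38)(w^3 + w^2 - 16w - 16) + (-240w^2 + 720w + 960)
  w^3 + w^2 - 16w - 16 = (-(1/240)w - 1/60)(-240w^2 + 720w + 960) + (0)
Last nonzero remainder: -240w^2 + 720w + 960. Dividing through by -240 gives the monic gcd w^2 - 3w - 4.
Cancel w^2 - 3w - 4 from numerator and denominator to get the reduced form.

(2w^3 - 2w^2 - 2w - 88)/(w + 4)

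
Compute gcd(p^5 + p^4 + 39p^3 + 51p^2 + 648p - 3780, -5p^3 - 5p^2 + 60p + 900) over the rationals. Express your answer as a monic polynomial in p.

By polynomial division,
  p^5 + p^4 + 39p^3 + 51p^2 + 648p - 3780 = (-(1/5)p^2 - 51/5)(-5p^3 - 5p^2 + 60p + 900) + (180p^2 + 1260p + 5400)
  -5p^3 - 5p^2 + 60p + 900 = (-(1/36)p + 1/6)(180p^2 + 1260p + 5400) + (0)
Last nonzero remainder: 180p^2 + 1260p + 5400. Dividing through by 180 gives the monic gcd p^2 + 7p + 30.

p^2 + 7p + 30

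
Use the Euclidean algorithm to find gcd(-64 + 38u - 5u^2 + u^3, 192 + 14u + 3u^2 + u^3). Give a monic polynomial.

32 - 3u + u^2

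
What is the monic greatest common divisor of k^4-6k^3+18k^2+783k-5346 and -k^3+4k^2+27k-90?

Repeated division with remainder:
  k^4-6k^3+18k^2+783k-5346 = (-k+2)(-k^3+4k^2+27k-90) + (37k^2+639k-5166)
  -k^3+4k^2+27k-90 = (-(1/37)k+787/1369)(37k^2+639k-5166) + (-(657072/1369)k+3942432/1369)
  37k^2+639k-5166 = (-(50653/657072)k-392903/219024)(-(657072/1369)k+3942432/1369) + (0)
Last nonzero remainder: -(657072/1369)k+3942432/1369. Dividing through by -657072/1369 gives the monic gcd k-6.

k-6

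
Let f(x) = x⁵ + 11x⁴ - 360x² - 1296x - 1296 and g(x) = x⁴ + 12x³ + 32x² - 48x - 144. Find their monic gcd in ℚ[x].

x³ + 14x² + 60x + 72

By polynomial division,
  x⁵ + 11x⁴ - 360x² - 1296x - 1296 = (x - 1)(x⁴ + 12x³ + 32x² - 48x - 144) + (-20x³ - 280x² - 1200x - 1440)
  x⁴ + 12x³ + 32x² - 48x - 144 = (-(1/20)x + 1/10)(-20x³ - 280x² - 1200x - 1440) + (0)
Last nonzero remainder: -20x³ - 280x² - 1200x - 1440. Dividing through by -20 gives the monic gcd x³ + 14x² + 60x + 72.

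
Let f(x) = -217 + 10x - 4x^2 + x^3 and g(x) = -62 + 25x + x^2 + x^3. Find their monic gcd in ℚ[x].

31 + 3x + x^2

Apply the Euclidean algorithm:
  x^3 - 4x^2 + 10x - 217 = (x^3 + x^2 + 25x - 62) + (-5x^2 - 15x - 155)
  x^3 + x^2 + 25x - 62 = (-(1/5)x + 2/5)(-5x^2 - 15x - 155) + (0)
Last nonzero remainder: -5x^2 - 15x - 155. Dividing through by -5 gives the monic gcd x^2 + 3x + 31.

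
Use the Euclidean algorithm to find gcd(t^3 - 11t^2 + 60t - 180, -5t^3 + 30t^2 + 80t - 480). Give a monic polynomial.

Apply the Euclidean algorithm:
  t^3 - 11t^2 + 60t - 180 = (-1/5)(-5t^3 + 30t^2 + 80t - 480) + (-5t^2 + 76t - 276)
  -5t^3 + 30t^2 + 80t - 480 = (t + 46/5)(-5t^2 + 76t - 276) + (-(1716/5)t + 10296/5)
  -5t^2 + 76t - 276 = ((25/1716)t - 115/858)(-(1716/5)t + 10296/5) + (0)
Last nonzero remainder: -(1716/5)t + 10296/5. Dividing through by -1716/5 gives the monic gcd t - 6.

t - 6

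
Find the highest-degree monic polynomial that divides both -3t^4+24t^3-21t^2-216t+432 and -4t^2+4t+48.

Apply the Euclidean algorithm:
  -3t^4+24t^3-21t^2-216t+432 = ((3/4)t^2-(21/4)t+9)(-4t^2+4t+48) + (0)
Last nonzero remainder: -4t^2+4t+48. Dividing through by -4 gives the monic gcd t^2-t-12.

t^2-t-12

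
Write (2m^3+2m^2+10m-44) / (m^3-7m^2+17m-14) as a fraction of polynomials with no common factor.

Repeated division with remainder:
  2m^3+2m^2+10m-44 = (2)(m^3-7m^2+17m-14) + (16m^2-24m-16)
  m^3-7m^2+17m-14 = ((1/16)m-11/32)(16m^2-24m-16) + ((39/4)m-39/2)
  16m^2-24m-16 = ((64/39)m+32/39)((39/4)m-39/2) + (0)
Last nonzero remainder: (39/4)m-39/2. Dividing through by 39/4 gives the monic gcd m-2.
Cancel m-2 from numerator and denominator to get the reduced form.

(2m^2+6m+22)/(m^2-5m+7)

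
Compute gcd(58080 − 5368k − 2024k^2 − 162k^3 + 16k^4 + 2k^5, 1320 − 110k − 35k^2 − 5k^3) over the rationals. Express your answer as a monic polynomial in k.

−264 + 22k + 7k^2 + k^3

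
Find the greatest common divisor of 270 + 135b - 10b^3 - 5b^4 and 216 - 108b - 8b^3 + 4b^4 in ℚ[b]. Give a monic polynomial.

By polynomial division,
  -5b^4 - 10b^3 + 135b + 270 = (-5/4)(4b^4 - 8b^3 - 108b + 216) + (-20b^3 + 540)
  4b^4 - 8b^3 - 108b + 216 = (-(1/5)b + 2/5)(-20b^3 + 540) + (0)
Last nonzero remainder: -20b^3 + 540. Dividing through by -20 gives the monic gcd b^3 - 27.

-27 + b^3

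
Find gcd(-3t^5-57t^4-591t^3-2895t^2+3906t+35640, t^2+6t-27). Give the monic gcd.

Apply the Euclidean algorithm:
  -3t^5-57t^4-591t^3-2895t^2+3906t+35640 = (-3t^3-39t^2-438t-1320)(t^2+6t-27) + (0)
The last nonzero remainder t^2+6t-27 is already monic.

t^2+6t-27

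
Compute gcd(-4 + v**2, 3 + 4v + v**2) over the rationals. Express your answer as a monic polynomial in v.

By polynomial division,
  v**2 - 4 = (v**2 + 4v + 3) + (-4v - 7)
  v**2 + 4v + 3 = (-(1/4)v - 9/16)(-4v - 7) + (-15/16)
  -4v - 7 = ((64/15)v + 112/15)(-15/16) + (0)
The last nonzero remainder is the constant -15/16, so the polynomials are coprime and gcd = 1.

1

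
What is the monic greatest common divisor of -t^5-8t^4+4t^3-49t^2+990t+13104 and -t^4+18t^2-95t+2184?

By polynomial division,
  -t^5-8t^4+4t^3-49t^2+990t+13104 = (t+8)(-t^4+18t^2-95t+2184) + (-14t^3-98t^2-434t-4368)
  -t^4+18t^2-95t+2184 = ((1/14)t-1/2)(-14t^3-98t^2-434t-4368) + (0)
Last nonzero remainder: -14t^3-98t^2-434t-4368. Dividing through by -14 gives the monic gcd t^3+7t^2+31t+312.

t^3+7t^2+31t+312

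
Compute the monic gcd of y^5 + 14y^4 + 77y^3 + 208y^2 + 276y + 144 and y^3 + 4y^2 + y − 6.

y^2 + 5y + 6

Repeated division with remainder:
  y^5 + 14y^4 + 77y^3 + 208y^2 + 276y + 144 = (y^2 + 10y + 36)(y^3 + 4y^2 + y − 6) + (60y^2 + 300y + 360)
  y^3 + 4y^2 + y − 6 = ((1/60)y − 1/60)(60y^2 + 300y + 360) + (0)
Last nonzero remainder: 60y^2 + 300y + 360. Dividing through by 60 gives the monic gcd y^2 + 5y + 6.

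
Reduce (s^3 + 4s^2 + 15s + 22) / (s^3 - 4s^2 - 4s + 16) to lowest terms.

Euclidean algorithm in ℚ[s]:
  s^3 + 4s^2 + 15s + 22 = (s^3 - 4s^2 - 4s + 16) + (8s^2 + 19s + 6)
  s^3 - 4s^2 - 4s + 16 = ((1/8)s - 51/64)(8s^2 + 19s + 6) + ((665/64)s + 665/32)
  8s^2 + 19s + 6 = ((512/665)s + 192/665)((665/64)s + 665/32) + (0)
Last nonzero remainder: (665/64)s + 665/32. Dividing through by 665/64 gives the monic gcd s + 2.
Cancel s + 2 from numerator and denominator to get the reduced form.

(s^2 + 2s + 11)/(s^2 - 6s + 8)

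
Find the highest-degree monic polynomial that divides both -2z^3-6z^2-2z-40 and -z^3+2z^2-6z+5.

z^2-z+5

Repeated division with remainder:
  -2z^3-6z^2-2z-40 = (2)(-z^3+2z^2-6z+5) + (-10z^2+10z-50)
  -z^3+2z^2-6z+5 = ((1/10)z-1/10)(-10z^2+10z-50) + (0)
Last nonzero remainder: -10z^2+10z-50. Dividing through by -10 gives the monic gcd z^2-z+5.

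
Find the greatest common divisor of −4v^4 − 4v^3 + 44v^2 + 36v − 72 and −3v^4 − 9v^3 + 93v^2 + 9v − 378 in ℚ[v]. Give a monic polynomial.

v^2 − v − 6

Apply the Euclidean algorithm:
  −4v^4 − 4v^3 + 44v^2 + 36v − 72 = (4/3)(−3v^4 − 9v^3 + 93v^2 + 9v − 378) + (8v^3 − 80v^2 + 24v + 432)
  −3v^4 − 9v^3 + 93v^2 + 9v − 378 = (−(3/8)v − 39/8)(8v^3 − 80v^2 + 24v + 432) + (−288v^2 + 288v + 1728)
  8v^3 − 80v^2 + 24v + 432 = (−(1/36)v + 1/4)(−288v^2 + 288v + 1728) + (0)
Last nonzero remainder: −288v^2 + 288v + 1728. Dividing through by −288 gives the monic gcd v^2 − v − 6.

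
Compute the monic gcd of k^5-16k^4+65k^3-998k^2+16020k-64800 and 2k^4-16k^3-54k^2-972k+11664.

k^2-18k+81

Apply the Euclidean algorithm:
  k^5-16k^4+65k^3-998k^2+16020k-64800 = ((1/2)k-4)(2k^4-16k^3-54k^2-972k+11664) + (28k^3-728k^2+6300k-18144)
  2k^4-16k^3-54k^2-972k+11664 = ((1/14)k+9/7)(28k^3-728k^2+6300k-18144) + (432k^2-7776k+34992)
  28k^3-728k^2+6300k-18144 = ((7/108)k-14/27)(432k^2-7776k+34992) + (0)
Last nonzero remainder: 432k^2-7776k+34992. Dividing through by 432 gives the monic gcd k^2-18k+81.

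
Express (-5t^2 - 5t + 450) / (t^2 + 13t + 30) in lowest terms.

Euclidean algorithm in ℚ[t]:
  -5t^2 - 5t + 450 = (-5)(t^2 + 13t + 30) + (60t + 600)
  t^2 + 13t + 30 = ((1/60)t + 1/20)(60t + 600) + (0)
Last nonzero remainder: 60t + 600. Dividing through by 60 gives the monic gcd t + 10.
Cancel t + 10 from numerator and denominator to get the reduced form.

(-5t + 45)/(t + 3)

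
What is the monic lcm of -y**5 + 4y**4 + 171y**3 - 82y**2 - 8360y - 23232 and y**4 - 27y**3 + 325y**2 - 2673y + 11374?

y**7 - 9y**6 - 57y**5 + 561y**4 - 8124y**3 - 10860y**2 + 669680y + 2183808

Euclidean algorithm in ℚ[y]:
  -y**5 + 4y**4 + 171y**3 - 82y**2 - 8360y - 23232 = (-y - 23)(y**4 - 27y**3 + 325y**2 - 2673y + 11374) + (-125y**3 + 4720y**2 - 58465y + 238370)
  y**4 - 27y**3 + 325y**2 - 2673y + 11374 = (-(1/125)y - 269/3125)(-125y**3 + 4720y**2 - 58465y + 238370) + ((164736/625)y**2 - (3624192/625)y + 19933056/625)
  -125y**3 + 4720y**2 - 58465y + 238370 = (-(78125/164736)y + 615625/82368)((164736/625)y**2 - (3624192/625)y + 19933056/625) + (0)
Last nonzero remainder: (164736/625)y**2 - (3624192/625)y + 19933056/625. Dividing through by 164736/625 gives the monic gcd y**2 - 22y + 121.
Then lcm(f, g) = f·g / gcd(f, g); expanding and making the result monic gives the answer.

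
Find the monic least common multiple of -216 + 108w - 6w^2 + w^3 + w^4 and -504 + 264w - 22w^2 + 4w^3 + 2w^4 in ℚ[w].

Apply the Euclidean algorithm:
  w^4 + w^3 - 6w^2 + 108w - 216 = (1/2)(2w^4 + 4w^3 - 22w^2 + 264w - 504) + (-w^3 + 5w^2 - 24w + 36)
  2w^4 + 4w^3 - 22w^2 + 264w - 504 = (-2w - 14)(-w^3 + 5w^2 - 24w + 36) + (0)
Last nonzero remainder: -w^3 + 5w^2 - 24w + 36. Dividing through by -1 gives the monic gcd w^3 - 5w^2 + 24w - 36.
Then lcm(f, g) = f·g / gcd(f, g); expanding and making the result monic gives the answer.

-1512 + 540w + 66w^2 + w^3 + 8w^4 + w^5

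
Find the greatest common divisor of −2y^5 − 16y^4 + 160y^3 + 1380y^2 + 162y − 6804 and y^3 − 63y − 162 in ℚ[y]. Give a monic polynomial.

Repeated division with remainder:
  −2y^5 − 16y^4 + 160y^3 + 1380y^2 + 162y − 6804 = (−2y^2 − 16y + 34)(y^3 − 63y − 162) + (48y^2 − 288y − 1296)
  y^3 − 63y − 162 = ((1/48)y + 1/8)(48y^2 − 288y − 1296) + (0)
Last nonzero remainder: 48y^2 − 288y − 1296. Dividing through by 48 gives the monic gcd y^2 − 6y − 27.

y^2 − 6y − 27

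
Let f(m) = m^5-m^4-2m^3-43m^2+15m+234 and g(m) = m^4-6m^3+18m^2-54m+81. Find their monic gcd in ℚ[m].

m^2-6m+9

By polynomial division,
  m^5-m^4-2m^3-43m^2+15m+234 = (m+5)(m^4-6m^3+18m^2-54m+81) + (10m^3-79m^2+204m-171)
  m^4-6m^3+18m^2-54m+81 = ((1/10)m+19/100)(10m^3-79m^2+204m-171) + ((1261/100)m^2-(3783/50)m+11349/100)
  10m^3-79m^2+204m-171 = ((1000/1261)m-1900/1261)((1261/100)m^2-(3783/50)m+11349/100) + (0)
Last nonzero remainder: (1261/100)m^2-(3783/50)m+11349/100. Dividing through by 1261/100 gives the monic gcd m^2-6m+9.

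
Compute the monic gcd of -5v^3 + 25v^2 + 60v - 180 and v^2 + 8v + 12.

1

Euclidean algorithm in ℚ[v]:
  -5v^3 + 25v^2 + 60v - 180 = (-5v + 65)(v^2 + 8v + 12) + (-400v - 960)
  v^2 + 8v + 12 = (-(1/400)v - 7/500)(-400v - 960) + (-36/25)
  -400v - 960 = ((2500/9)v + 2000/3)(-36/25) + (0)
The last nonzero remainder is the constant -36/25, so the polynomials are coprime and gcd = 1.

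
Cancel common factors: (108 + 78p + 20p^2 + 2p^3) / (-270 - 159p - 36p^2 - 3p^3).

(-6 - 2p)/(15 + 3p)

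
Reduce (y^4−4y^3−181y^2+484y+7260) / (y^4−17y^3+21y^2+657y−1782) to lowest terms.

(y^2+y−110)/(y^2−12y+27)

Repeated division with remainder:
  y^4−4y^3−181y^2+484y+7260 = (y^4−17y^3+21y^2+657y−1782) + (13y^3−202y^2−173y+9042)
  y^4−17y^3+21y^2+657y−1782 = ((1/13)y−19/169)(13y^3−202y^2−173y+9042) + ((1960/169)y^2−(9800/169)y−129360/169)
  13y^3−202y^2−173y+9042 = ((2197/1960)y−23153/1960)((1960/169)y^2−(9800/169)y−129360/169) + (0)
Last nonzero remainder: (1960/169)y^2−(9800/169)y−129360/169. Dividing through by 1960/169 gives the monic gcd y^2−5y−66.
Cancel y^2−5y−66 from numerator and denominator to get the reduced form.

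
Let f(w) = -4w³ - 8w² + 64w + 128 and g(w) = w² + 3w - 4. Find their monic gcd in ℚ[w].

By polynomial division,
  -4w³ - 8w² + 64w + 128 = (-4w + 4)(w² + 3w - 4) + (36w + 144)
  w² + 3w - 4 = ((1/36)w - 1/36)(36w + 144) + (0)
Last nonzero remainder: 36w + 144. Dividing through by 36 gives the monic gcd w + 4.

w + 4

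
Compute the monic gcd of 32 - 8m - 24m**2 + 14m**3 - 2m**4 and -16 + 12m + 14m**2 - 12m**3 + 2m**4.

8 + 2m - 5m**2 + m**3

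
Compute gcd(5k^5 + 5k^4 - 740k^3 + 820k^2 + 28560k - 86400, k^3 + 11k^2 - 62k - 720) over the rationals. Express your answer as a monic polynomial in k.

Euclidean algorithm in ℚ[k]:
  5k^5 + 5k^4 - 740k^3 + 820k^2 + 28560k - 86400 = (5k^2 - 50k + 120)(k^3 + 11k^2 - 62k - 720) + (0)
The last nonzero remainder k^3 + 11k^2 - 62k - 720 is already monic.

k^3 + 11k^2 - 62k - 720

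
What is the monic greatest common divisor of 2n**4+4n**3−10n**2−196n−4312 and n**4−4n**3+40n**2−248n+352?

n**2+2n+44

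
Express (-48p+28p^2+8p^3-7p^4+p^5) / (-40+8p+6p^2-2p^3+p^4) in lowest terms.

By polynomial division,
  p^5-7p^4+8p^3+28p^2-48p = (p-5)(p^4-2p^3+6p^2+8p-40) + (-8p^3+50p^2+32p-200)
  p^4-2p^3+6p^2+8p-40 = (-(1/8)p-17/32)(-8p^3+50p^2+32p-200) + ((585/16)p^2-585/4)
  -8p^3+50p^2+32p-200 = (-(128/585)p+160/117)((585/16)p^2-585/4) + (0)
Last nonzero remainder: (585/16)p^2-585/4. Dividing through by 585/16 gives the monic gcd p^2-4.
Cancel p^2-4 from numerator and denominator to get the reduced form.

(12p-7p^2+p^3)/(10-2p+p^2)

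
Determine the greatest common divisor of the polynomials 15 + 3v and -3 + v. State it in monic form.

1

By polynomial division,
  3v + 15 = (3)(v - 3) + (24)
  v - 3 = ((1/24)v - 1/8)(24) + (0)
The last nonzero remainder is the constant 24, so the polynomials are coprime and gcd = 1.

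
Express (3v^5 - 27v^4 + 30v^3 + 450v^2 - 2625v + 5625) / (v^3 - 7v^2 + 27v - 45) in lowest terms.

(3v^3 - 15v^2 - 75v + 375)/(v - 3)

Euclidean algorithm in ℚ[v]:
  3v^5 - 27v^4 + 30v^3 + 450v^2 - 2625v + 5625 = (3v^2 - 6v - 93)(v^3 - 7v^2 + 27v - 45) + (96v^2 - 384v + 1440)
  v^3 - 7v^2 + 27v - 45 = ((1/96)v - 1/32)(96v^2 - 384v + 1440) + (0)
Last nonzero remainder: 96v^2 - 384v + 1440. Dividing through by 96 gives the monic gcd v^2 - 4v + 15.
Cancel v^2 - 4v + 15 from numerator and denominator to get the reduced form.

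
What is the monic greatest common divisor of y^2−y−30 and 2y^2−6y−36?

y−6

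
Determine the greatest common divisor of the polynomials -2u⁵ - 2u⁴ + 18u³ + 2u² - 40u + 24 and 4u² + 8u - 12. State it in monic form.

u² + 2u - 3

Apply the Euclidean algorithm:
  -2u⁵ - 2u⁴ + 18u³ + 2u² - 40u + 24 = (-(1/2)u³ + (1/2)u² + 2u - 2)(4u² + 8u - 12) + (0)
Last nonzero remainder: 4u² + 8u - 12. Dividing through by 4 gives the monic gcd u² + 2u - 3.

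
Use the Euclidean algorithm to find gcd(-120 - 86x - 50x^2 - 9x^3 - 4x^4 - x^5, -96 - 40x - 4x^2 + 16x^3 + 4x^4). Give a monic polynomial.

12 + 11x + 6x^2 + x^3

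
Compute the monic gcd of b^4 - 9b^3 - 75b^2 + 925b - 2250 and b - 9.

By polynomial division,
  b^4 - 9b^3 - 75b^2 + 925b - 2250 = (b^3 - 75b + 250)(b - 9) + (0)
The last nonzero remainder b - 9 is already monic.

b - 9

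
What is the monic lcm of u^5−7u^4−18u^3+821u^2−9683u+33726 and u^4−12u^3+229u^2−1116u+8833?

u^7−14u^6+152u^5+100u^4−17608u^3+200848u^2−1407725u+4080846

Repeated division with remainder:
  u^5−7u^4−18u^3+821u^2−9683u+33726 = (u+5)(u^4−12u^3+229u^2−1116u+8833) + (−187u^3+792u^2−12936u−10439)
  u^4−12u^3+229u^2−1116u+8833 = (−(1/187)u+12/289)(−187u^3+792u^2−12936u−10439) + ((36685/289)u^2−(183425/289)u+2678005/289)
  −187u^3+792u^2−12936u−10439 = (−(4913/3335)u−3757/3335)((36685/289)u^2−(183425/289)u+2678005/289) + (0)
Last nonzero remainder: (36685/289)u^2−(183425/289)u+2678005/289. Dividing through by 36685/289 gives the monic gcd u^2−5u+73.
Then lcm(f, g) = f·g / gcd(f, g); expanding and making the result monic gives the answer.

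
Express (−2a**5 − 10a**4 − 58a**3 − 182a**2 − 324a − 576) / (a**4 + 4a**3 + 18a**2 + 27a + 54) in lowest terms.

Repeated division with remainder:
  −2a**5 − 10a**4 − 58a**3 − 182a**2 − 324a − 576 = (−2a − 2)(a**4 + 4a**3 + 18a**2 + 27a + 54) + (−14a**3 − 92a**2 − 162a − 468)
  a**4 + 4a**3 + 18a**2 + 27a + 54 = (−(1/14)a + 9/49)(−14a**3 − 92a**2 − 162a − 468) + ((1143/49)a**2 + (1143/49)a + 6858/49)
  −14a**3 − 92a**2 − 162a − 468 = (−(686/1143)a − 1274/381)((1143/49)a**2 + (1143/49)a + 6858/49) + (0)
Last nonzero remainder: (1143/49)a**2 + (1143/49)a + 6858/49. Dividing through by 1143/49 gives the monic gcd a**2 + a + 6.
Cancel a**2 + a + 6 from numerator and denominator to get the reduced form.

(−2a**3 − 8a**2 − 38a − 96)/(a**2 + 3a + 9)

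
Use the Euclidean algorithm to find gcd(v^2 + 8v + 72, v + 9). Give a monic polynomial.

1

By polynomial division,
  v^2 + 8v + 72 = (v - 1)(v + 9) + (81)
  v + 9 = ((1/81)v + 1/9)(81) + (0)
The last nonzero remainder is the constant 81, so the polynomials are coprime and gcd = 1.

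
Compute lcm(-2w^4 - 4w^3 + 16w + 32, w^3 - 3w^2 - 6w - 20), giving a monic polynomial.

w^5 - 3w^4 - 10w^3 - 8w^2 + 24w + 80

Euclidean algorithm in ℚ[w]:
  -2w^4 - 4w^3 + 16w + 32 = (-2w - 10)(w^3 - 3w^2 - 6w - 20) + (-42w^2 - 84w - 168)
  w^3 - 3w^2 - 6w - 20 = (-(1/42)w + 5/42)(-42w^2 - 84w - 168) + (0)
Last nonzero remainder: -42w^2 - 84w - 168. Dividing through by -42 gives the monic gcd w^2 + 2w + 4.
Then lcm(f, g) = f·g / gcd(f, g); expanding and making the result monic gives the answer.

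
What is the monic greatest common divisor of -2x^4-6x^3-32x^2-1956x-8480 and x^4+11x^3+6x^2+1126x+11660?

Euclidean algorithm in ℚ[x]:
  -2x^4-6x^3-32x^2-1956x-8480 = (-2)(x^4+11x^3+6x^2+1126x+11660) + (16x^3-20x^2+296x+14840)
  x^4+11x^3+6x^2+1126x+11660 = ((1/16)x+49/64)(16x^3-20x^2+296x+14840) + ((45/16)x^2-(225/8)x+2385/8)
  16x^3-20x^2+296x+14840 = ((256/45)x+448/9)((45/16)x^2-(225/8)x+2385/8) + (0)
Last nonzero remainder: (45/16)x^2-(225/8)x+2385/8. Dividing through by 45/16 gives the monic gcd x^2-10x+106.

x^2-10x+106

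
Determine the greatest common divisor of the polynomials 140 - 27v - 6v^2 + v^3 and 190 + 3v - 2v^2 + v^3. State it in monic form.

By polynomial division,
  v^3 - 6v^2 - 27v + 140 = (v^3 - 2v^2 + 3v + 190) + (-4v^2 - 30v - 50)
  v^3 - 2v^2 + 3v + 190 = (-(1/4)v + 19/8)(-4v^2 - 30v - 50) + ((247/4)v + 1235/4)
  -4v^2 - 30v - 50 = (-(16/247)v - 40/247)((247/4)v + 1235/4) + (0)
Last nonzero remainder: (247/4)v + 1235/4. Dividing through by 247/4 gives the monic gcd v + 5.

5 + v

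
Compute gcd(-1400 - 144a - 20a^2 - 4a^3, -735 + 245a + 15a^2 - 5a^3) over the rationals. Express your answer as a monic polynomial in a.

Repeated division with remainder:
  -4a^3 - 20a^2 - 144a - 1400 = (4/5)(-5a^3 + 15a^2 + 245a - 735) + (-32a^2 - 340a - 812)
  -5a^3 + 15a^2 + 245a - 735 = ((5/32)a - 545/256)(-32a^2 - 340a - 812) + (-(22525/64)a - 157675/64)
  -32a^2 - 340a - 812 = ((2048/22525)a + 7424/22525)(-(22525/64)a - 157675/64) + (0)
Last nonzero remainder: -(22525/64)a - 157675/64. Dividing through by -22525/64 gives the monic gcd a + 7.

7 + a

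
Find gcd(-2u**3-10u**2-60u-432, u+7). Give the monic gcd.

1

Repeated division with remainder:
  -2u**3-10u**2-60u-432 = (-2u**2+4u-88)(u+7) + (184)
  u+7 = ((1/184)u+7/184)(184) + (0)
The last nonzero remainder is the constant 184, so the polynomials are coprime and gcd = 1.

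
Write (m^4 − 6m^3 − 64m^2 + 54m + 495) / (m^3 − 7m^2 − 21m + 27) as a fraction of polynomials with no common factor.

(m^3 − 9m^2 − 37m + 165)/(m^2 − 10m + 9)

Euclidean algorithm in ℚ[m]:
  m^4 − 6m^3 − 64m^2 + 54m + 495 = (m + 1)(m^3 − 7m^2 − 21m + 27) + (−36m^2 + 48m + 468)
  m^3 − 7m^2 − 21m + 27 = (−(1/36)m + 17/108)(−36m^2 + 48m + 468) + (−(140/9)m − 140/3)
  −36m^2 + 48m + 468 = ((81/35)m − 351/35)(−(140/9)m − 140/3) + (0)
Last nonzero remainder: −(140/9)m − 140/3. Dividing through by −140/9 gives the monic gcd m + 3.
Cancel m + 3 from numerator and denominator to get the reduced form.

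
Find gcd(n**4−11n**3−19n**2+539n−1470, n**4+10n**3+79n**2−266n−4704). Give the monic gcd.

n**2+n−42

Apply the Euclidean algorithm:
  n**4−11n**3−19n**2+539n−1470 = (n**4+10n**3+79n**2−266n−4704) + (−21n**3−98n**2+805n+3234)
  n**4+10n**3+79n**2−266n−4704 = (−(1/21)n−16/63)(−21n**3−98n**2+805n+3234) + ((832/9)n**2+(832/9)n−11648/3)
  −21n**3−98n**2+805n+3234 = (−(189/832)n−693/832)((832/9)n**2+(832/9)n−11648/3) + (0)
Last nonzero remainder: (832/9)n**2+(832/9)n−11648/3. Dividing through by 832/9 gives the monic gcd n**2+n−42.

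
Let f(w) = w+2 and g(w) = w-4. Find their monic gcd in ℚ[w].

1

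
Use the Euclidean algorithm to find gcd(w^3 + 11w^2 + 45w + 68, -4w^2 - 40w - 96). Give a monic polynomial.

w + 4

Apply the Euclidean algorithm:
  w^3 + 11w^2 + 45w + 68 = (-(1/4)w - 1/4)(-4w^2 - 40w - 96) + (11w + 44)
  -4w^2 - 40w - 96 = (-(4/11)w - 24/11)(11w + 44) + (0)
Last nonzero remainder: 11w + 44. Dividing through by 11 gives the monic gcd w + 4.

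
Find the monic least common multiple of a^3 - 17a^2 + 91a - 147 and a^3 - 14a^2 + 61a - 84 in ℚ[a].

a^4 - 21a^3 + 159a^2 - 511a + 588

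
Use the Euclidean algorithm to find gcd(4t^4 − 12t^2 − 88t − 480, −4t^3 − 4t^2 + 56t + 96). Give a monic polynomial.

Repeated division with remainder:
  4t^4 − 12t^2 − 88t − 480 = (−t + 1)(−4t^3 − 4t^2 + 56t + 96) + (48t^2 − 48t − 576)
  −4t^3 − 4t^2 + 56t + 96 = (−(1/12)t − 1/6)(48t^2 − 48t − 576) + (0)
Last nonzero remainder: 48t^2 − 48t − 576. Dividing through by 48 gives the monic gcd t^2 − t − 12.

t^2 − t − 12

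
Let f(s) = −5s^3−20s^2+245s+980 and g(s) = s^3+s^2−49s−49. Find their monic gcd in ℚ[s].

Repeated division with remainder:
  −5s^3−20s^2+245s+980 = (−5)(s^3+s^2−49s−49) + (−15s^2+735)
  s^3+s^2−49s−49 = (−(1/15)s−1/15)(−15s^2+735) + (0)
Last nonzero remainder: −15s^2+735. Dividing through by −15 gives the monic gcd s^2−49.

s^2−49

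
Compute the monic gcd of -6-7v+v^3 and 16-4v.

1

Apply the Euclidean algorithm:
  v^3-7v-6 = (-(1/4)v^2-v-9/4)(-4v+16) + (30)
  -4v+16 = (-(2/15)v+8/15)(30) + (0)
The last nonzero remainder is the constant 30, so the polynomials are coprime and gcd = 1.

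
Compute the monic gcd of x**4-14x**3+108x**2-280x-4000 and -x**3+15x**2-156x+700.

x**2-8x+100

Repeated division with remainder:
  x**4-14x**3+108x**2-280x-4000 = (-x-1)(-x**3+15x**2-156x+700) + (-33x**2+264x-3300)
  -x**3+15x**2-156x+700 = ((1/33)x-7/33)(-33x**2+264x-3300) + (0)
Last nonzero remainder: -33x**2+264x-3300. Dividing through by -33 gives the monic gcd x**2-8x+100.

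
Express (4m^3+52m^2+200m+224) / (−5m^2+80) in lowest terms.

(−4m^2−36m−56)/(5m−20)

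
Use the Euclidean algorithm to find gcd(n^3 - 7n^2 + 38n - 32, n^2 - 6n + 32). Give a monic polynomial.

n^2 - 6n + 32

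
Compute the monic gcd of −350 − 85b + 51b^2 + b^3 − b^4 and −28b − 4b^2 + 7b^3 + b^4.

14 + 9b + b^2

Apply the Euclidean algorithm:
  −b^4 + b^3 + 51b^2 − 85b − 350 = (−1)(b^4 + 7b^3 − 4b^2 − 28b) + (8b^3 + 47b^2 − 113b − 350)
  b^4 + 7b^3 − 4b^2 − 28b = ((1/8)b + 9/64)(8b^3 + 47b^2 − 113b − 350) + ((225/64)b^2 + (2025/64)b + 1575/32)
  8b^3 + 47b^2 − 113b − 350 = ((512/225)b − 64/9)((225/64)b^2 + (2025/64)b + 1575/32) + (0)
Last nonzero remainder: (225/64)b^2 + (2025/64)b + 1575/32. Dividing through by 225/64 gives the monic gcd b^2 + 9b + 14.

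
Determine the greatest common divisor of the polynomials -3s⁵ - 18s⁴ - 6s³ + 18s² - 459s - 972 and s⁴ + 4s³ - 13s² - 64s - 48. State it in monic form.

s² + 7s + 12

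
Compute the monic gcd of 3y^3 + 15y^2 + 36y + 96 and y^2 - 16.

y + 4

Repeated division with remainder:
  3y^3 + 15y^2 + 36y + 96 = (3y + 15)(y^2 - 16) + (84y + 336)
  y^2 - 16 = ((1/84)y - 1/21)(84y + 336) + (0)
Last nonzero remainder: 84y + 336. Dividing through by 84 gives the monic gcd y + 4.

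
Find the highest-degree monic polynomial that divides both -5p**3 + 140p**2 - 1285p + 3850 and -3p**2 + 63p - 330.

p**2 - 21p + 110

Apply the Euclidean algorithm:
  -5p**3 + 140p**2 - 1285p + 3850 = ((5/3)p - 35/3)(-3p**2 + 63p - 330) + (0)
Last nonzero remainder: -3p**2 + 63p - 330. Dividing through by -3 gives the monic gcd p**2 - 21p + 110.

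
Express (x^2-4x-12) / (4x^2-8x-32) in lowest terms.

(x-6)/(4x-16)

Repeated division with remainder:
  x^2-4x-12 = (1/4)(4x^2-8x-32) + (-2x-4)
  4x^2-8x-32 = (-2x+8)(-2x-4) + (0)
Last nonzero remainder: -2x-4. Dividing through by -2 gives the monic gcd x+2.
Cancel x+2 from numerator and denominator to get the reduced form.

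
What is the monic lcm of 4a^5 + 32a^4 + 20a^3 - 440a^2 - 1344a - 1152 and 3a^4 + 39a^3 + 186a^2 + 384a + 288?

Euclidean algorithm in ℚ[a]:
  4a^5 + 32a^4 + 20a^3 - 440a^2 - 1344a - 1152 = ((4/3)a - 20/3)(3a^4 + 39a^3 + 186a^2 + 384a + 288) + (32a^3 + 288a^2 + 832a + 768)
  3a^4 + 39a^3 + 186a^2 + 384a + 288 = ((3/32)a + 3/8)(32a^3 + 288a^2 + 832a + 768) + (0)
Last nonzero remainder: 32a^3 + 288a^2 + 832a + 768. Dividing through by 32 gives the monic gcd a^3 + 9a^2 + 26a + 24.
Then lcm(f, g) = f·g / gcd(f, g); expanding and making the result monic gives the answer.

a^6 + 12a^5 + 37a^4 - 90a^3 - 776a^2 - 1632a - 1152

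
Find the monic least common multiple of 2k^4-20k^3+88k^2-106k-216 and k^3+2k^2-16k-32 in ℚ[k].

k^6-4k^5-8k^4+131k^3-74k^2-1072k-864

Euclidean algorithm in ℚ[k]:
  2k^4-20k^3+88k^2-106k-216 = (2k-24)(k^3+2k^2-16k-32) + (168k^2-426k-984)
  k^3+2k^2-16k-32 = ((1/168)k+127/4704)(168k^2-426k-984) + ((1065/784)k-1065/196)
  168k^2-426k-984 = ((43904/355)k+64288/355)((1065/784)k-1065/196) + (0)
Last nonzero remainder: (1065/784)k-1065/196. Dividing through by 1065/784 gives the monic gcd k-4.
Then lcm(f, g) = f·g / gcd(f, g); expanding and making the result monic gives the answer.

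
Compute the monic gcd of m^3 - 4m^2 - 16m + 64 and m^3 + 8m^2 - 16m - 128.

m^2 - 16

Apply the Euclidean algorithm:
  m^3 - 4m^2 - 16m + 64 = (m^3 + 8m^2 - 16m - 128) + (-12m^2 + 192)
  m^3 + 8m^2 - 16m - 128 = (-(1/12)m - 2/3)(-12m^2 + 192) + (0)
Last nonzero remainder: -12m^2 + 192. Dividing through by -12 gives the monic gcd m^2 - 16.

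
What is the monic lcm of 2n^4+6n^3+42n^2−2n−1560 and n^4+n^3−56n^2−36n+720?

By polynomial division,
  2n^4+6n^3+42n^2−2n−1560 = (2)(n^4+n^3−56n^2−36n+720) + (4n^3+154n^2+70n−3000)
  n^4+n^3−56n^2−36n+720 = ((1/4)n−75/8)(4n^3+154n^2+70n−3000) + ((5481/4)n^2+(5481/4)n−27405)
  4n^3+154n^2+70n−3000 = ((16/5481)n+200/1827)((5481/4)n^2+(5481/4)n−27405) + (0)
Last nonzero remainder: (5481/4)n^2+(5481/4)n−27405. Dividing through by 5481/4 gives the monic gcd n^2+n−20.
Then lcm(f, g) = f·g / gcd(f, g); expanding and making the result monic gives the answer.

n^6+3n^5−15n^4−109n^3−1536n^2+36n+28080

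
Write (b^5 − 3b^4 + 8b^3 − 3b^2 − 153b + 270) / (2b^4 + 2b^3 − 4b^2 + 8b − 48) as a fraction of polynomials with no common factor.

(b^3 − 4b^2 + 18b − 45)/(2b^2 + 8)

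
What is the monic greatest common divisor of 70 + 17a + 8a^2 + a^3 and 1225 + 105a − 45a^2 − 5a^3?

Repeated division with remainder:
  a^3 + 8a^2 + 17a + 70 = (−1/5)(−5a^3 − 45a^2 + 105a + 1225) + (−a^2 + 38a + 315)
  −5a^3 − 45a^2 + 105a + 1225 = (5a + 235)(−a^2 + 38a + 315) + (−10400a − 72800)
  −a^2 + 38a + 315 = ((1/10400)a − 9/2080)(−10400a − 72800) + (0)
Last nonzero remainder: −10400a − 72800. Dividing through by −10400 gives the monic gcd a + 7.

7 + a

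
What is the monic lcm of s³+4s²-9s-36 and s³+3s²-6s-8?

s⁵+3s⁴-15s³-35s²+54s+72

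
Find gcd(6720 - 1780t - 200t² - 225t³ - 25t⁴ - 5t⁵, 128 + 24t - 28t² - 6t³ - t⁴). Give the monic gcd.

-64 + 20t + 4t² + t³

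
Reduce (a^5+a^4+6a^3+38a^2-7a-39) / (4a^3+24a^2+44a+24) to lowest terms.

By polynomial division,
  a^5+a^4+6a^3+38a^2-7a-39 = ((1/4)a^2-(5/4)a+25/4)(4a^3+24a^2+44a+24) + (-63a^2-252a-189)
  4a^3+24a^2+44a+24 = (-(4/63)a-8/63)(-63a^2-252a-189) + (0)
Last nonzero remainder: -63a^2-252a-189. Dividing through by -63 gives the monic gcd a^2+4a+3.
Cancel a^2+4a+3 from numerator and denominator to get the reduced form.

(a^3-3a^2+15a-13)/(4a+8)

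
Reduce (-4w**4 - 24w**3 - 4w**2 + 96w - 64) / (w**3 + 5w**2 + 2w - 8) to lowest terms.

(-4w**2 - 12w + 16)/(w + 2)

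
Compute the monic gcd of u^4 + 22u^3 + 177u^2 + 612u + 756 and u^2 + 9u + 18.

u^2 + 9u + 18

By polynomial division,
  u^4 + 22u^3 + 177u^2 + 612u + 756 = (u^2 + 13u + 42)(u^2 + 9u + 18) + (0)
The last nonzero remainder u^2 + 9u + 18 is already monic.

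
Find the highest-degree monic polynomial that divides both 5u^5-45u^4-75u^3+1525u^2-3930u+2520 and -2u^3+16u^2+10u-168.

u^2-11u+28

Apply the Euclidean algorithm:
  5u^5-45u^4-75u^3+1525u^2-3930u+2520 = (-(5/2)u^2+(5/2)u+45)(-2u^3+16u^2+10u-168) + (360u^2-3960u+10080)
  -2u^3+16u^2+10u-168 = (-(1/180)u-1/60)(360u^2-3960u+10080) + (0)
Last nonzero remainder: 360u^2-3960u+10080. Dividing through by 360 gives the monic gcd u^2-11u+28.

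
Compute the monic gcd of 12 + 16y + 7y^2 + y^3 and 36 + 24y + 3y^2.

2 + y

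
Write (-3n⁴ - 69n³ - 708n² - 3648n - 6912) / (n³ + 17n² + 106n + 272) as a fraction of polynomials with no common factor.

(-3n³ - 45n² - 348n - 864)/(n² + 9n + 34)

Euclidean algorithm in ℚ[n]:
  -3n⁴ - 69n³ - 708n² - 3648n - 6912 = (-3n - 18)(n³ + 17n² + 106n + 272) + (-84n² - 924n - 2016)
  n³ + 17n² + 106n + 272 = (-(1/84)n - 1/14)(-84n² - 924n - 2016) + (16n + 128)
  -84n² - 924n - 2016 = (-(21/4)n - 63/4)(16n + 128) + (0)
Last nonzero remainder: 16n + 128. Dividing through by 16 gives the monic gcd n + 8.
Cancel n + 8 from numerator and denominator to get the reduced form.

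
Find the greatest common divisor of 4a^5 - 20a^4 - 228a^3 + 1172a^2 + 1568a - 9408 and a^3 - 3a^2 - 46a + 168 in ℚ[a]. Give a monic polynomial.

By polynomial division,
  4a^5 - 20a^4 - 228a^3 + 1172a^2 + 1568a - 9408 = (4a^2 - 8a - 68)(a^3 - 3a^2 - 46a + 168) + (-72a^2 - 216a + 2016)
  a^3 - 3a^2 - 46a + 168 = (-(1/72)a + 1/12)(-72a^2 - 216a + 2016) + (0)
Last nonzero remainder: -72a^2 - 216a + 2016. Dividing through by -72 gives the monic gcd a^2 + 3a - 28.

a^2 + 3a - 28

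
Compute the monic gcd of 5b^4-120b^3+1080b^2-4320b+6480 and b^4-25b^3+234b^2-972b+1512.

b^3-18b^2+108b-216

Euclidean algorithm in ℚ[b]:
  5b^4-120b^3+1080b^2-4320b+6480 = (5)(b^4-25b^3+234b^2-972b+1512) + (5b^3-90b^2+540b-1080)
  b^4-25b^3+234b^2-972b+1512 = ((1/5)b-7/5)(5b^3-90b^2+540b-1080) + (0)
Last nonzero remainder: 5b^3-90b^2+540b-1080. Dividing through by 5 gives the monic gcd b^3-18b^2+108b-216.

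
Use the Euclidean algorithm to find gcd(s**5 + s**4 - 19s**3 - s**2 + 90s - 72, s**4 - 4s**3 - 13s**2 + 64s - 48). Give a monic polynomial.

s**3 - 13s + 12

By polynomial division,
  s**5 + s**4 - 19s**3 - s**2 + 90s - 72 = (s + 5)(s**4 - 4s**3 - 13s**2 + 64s - 48) + (14s**3 - 182s + 168)
  s**4 - 4s**3 - 13s**2 + 64s - 48 = ((1/14)s - 2/7)(14s**3 - 182s + 168) + (0)
Last nonzero remainder: 14s**3 - 182s + 168. Dividing through by 14 gives the monic gcd s**3 - 13s + 12.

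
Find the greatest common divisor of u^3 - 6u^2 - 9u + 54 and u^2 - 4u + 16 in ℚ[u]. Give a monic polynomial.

Repeated division with remainder:
  u^3 - 6u^2 - 9u + 54 = (u - 2)(u^2 - 4u + 16) + (-33u + 86)
  u^2 - 4u + 16 = (-(1/33)u + 46/1089)(-33u + 86) + (13468/1089)
  -33u + 86 = (-(35937/13468)u + 46827/6734)(13468/1089) + (0)
The last nonzero remainder is the constant 13468/1089, so the polynomials are coprime and gcd = 1.

1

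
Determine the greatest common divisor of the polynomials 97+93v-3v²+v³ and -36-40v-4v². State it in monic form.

Repeated division with remainder:
  v³-3v²+93v+97 = (-(1/4)v+13/4)(-4v²-40v-36) + (214v+214)
  -4v²-40v-36 = (-(2/107)v-18/107)(214v+214) + (0)
Last nonzero remainder: 214v+214. Dividing through by 214 gives the monic gcd v+1.

1+v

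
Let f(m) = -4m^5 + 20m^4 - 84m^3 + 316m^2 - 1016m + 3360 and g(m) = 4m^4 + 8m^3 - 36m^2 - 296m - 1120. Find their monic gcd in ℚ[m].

m^2 + 3m + 14

Repeated division with remainder:
  -4m^5 + 20m^4 - 84m^3 + 316m^2 - 1016m + 3360 = (-m + 7)(4m^4 + 8m^3 - 36m^2 - 296m - 1120) + (-176m^3 + 272m^2 - 64m + 11200)
  4m^4 + 8m^3 - 36m^2 - 296m - 1120 = (-(1/44)m - 39/484)(-176m^3 + 272m^2 - 64m + 11200) + (-(1880/121)m^2 - (5640/121)m - 26320/121)
  -176m^3 + 272m^2 - 64m + 11200 = ((2662/235)m - 2420/47)(-(1880/121)m^2 - (5640/121)m - 26320/121) + (0)
Last nonzero remainder: -(1880/121)m^2 - (5640/121)m - 26320/121. Dividing through by -1880/121 gives the monic gcd m^2 + 3m + 14.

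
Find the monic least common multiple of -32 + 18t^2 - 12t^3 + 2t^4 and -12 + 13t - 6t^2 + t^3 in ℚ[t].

By polynomial division,
  2t^4 - 12t^3 + 18t^2 - 32 = (2t)(t^3 - 6t^2 + 13t - 12) + (-8t^2 + 24t - 32)
  t^3 - 6t^2 + 13t - 12 = (-(1/8)t + 3/8)(-8t^2 + 24t - 32) + (0)
Last nonzero remainder: -8t^2 + 24t - 32. Dividing through by -8 gives the monic gcd t^2 - 3t + 4.
Then lcm(f, g) = f·g / gcd(f, g); expanding and making the result monic gives the answer.

48 - 16t - 27t^2 + 27t^3 - 9t^4 + t^5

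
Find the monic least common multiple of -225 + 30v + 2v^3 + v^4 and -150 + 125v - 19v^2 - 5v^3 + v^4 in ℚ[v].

-2250 + 1875v - 435v^2 + 50v^3 - 4v^4 - 5v^5 + v^6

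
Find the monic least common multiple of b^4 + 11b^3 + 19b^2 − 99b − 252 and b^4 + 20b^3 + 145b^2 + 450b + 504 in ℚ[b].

By polynomial division,
  b^4 + 11b^3 + 19b^2 − 99b − 252 = (b^4 + 20b^3 + 145b^2 + 450b + 504) + (−9b^3 − 126b^2 − 549b − 756)
  b^4 + 20b^3 + 145b^2 + 450b + 504 = (−(1/9)b − 2/3)(−9b^3 − 126b^2 − 549b − 756) + (0)
Last nonzero remainder: −9b^3 − 126b^2 − 549b − 756. Dividing through by −9 gives the monic gcd b^3 + 14b^2 + 61b + 84.
Then lcm(f, g) = f·g / gcd(f, g); expanding and making the result monic gives the answer.

b^5 + 17b^4 + 85b^3 + 15b^2 − 846b − 1512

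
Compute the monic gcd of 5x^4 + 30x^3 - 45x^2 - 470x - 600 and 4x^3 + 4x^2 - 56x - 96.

By polynomial division,
  5x^4 + 30x^3 - 45x^2 - 470x - 600 = ((5/4)x + 25/4)(4x^3 + 4x^2 - 56x - 96) + (0)
Last nonzero remainder: 4x^3 + 4x^2 - 56x - 96. Dividing through by 4 gives the monic gcd x^3 + x^2 - 14x - 24.

x^3 + x^2 - 14x - 24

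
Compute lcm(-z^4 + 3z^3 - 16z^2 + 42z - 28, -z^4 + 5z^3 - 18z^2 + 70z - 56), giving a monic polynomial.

By polynomial division,
  -z^4 + 3z^3 - 16z^2 + 42z - 28 = (-z^4 + 5z^3 - 18z^2 + 70z - 56) + (-2z^3 + 2z^2 - 28z + 28)
  -z^4 + 5z^3 - 18z^2 + 70z - 56 = ((1/2)z - 2)(-2z^3 + 2z^2 - 28z + 28) + (0)
Last nonzero remainder: -2z^3 + 2z^2 - 28z + 28. Dividing through by -2 gives the monic gcd z^3 - z^2 + 14z - 14.
Then lcm(f, g) = f·g / gcd(f, g); expanding and making the result monic gives the answer.

z^5 - 7z^4 + 28z^3 - 106z^2 + 196z - 112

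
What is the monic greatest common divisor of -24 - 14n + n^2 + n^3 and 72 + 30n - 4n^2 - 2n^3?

By polynomial division,
  n^3 + n^2 - 14n - 24 = (-1/2)(-2n^3 - 4n^2 + 30n + 72) + (-n^2 + n + 12)
  -2n^3 - 4n^2 + 30n + 72 = (2n + 6)(-n^2 + n + 12) + (0)
Last nonzero remainder: -n^2 + n + 12. Dividing through by -1 gives the monic gcd n^2 - n - 12.

-12 - n + n^2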